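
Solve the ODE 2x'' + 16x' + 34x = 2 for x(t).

Divide through by 2: x'' + 8x' + 17x = 1.
Characteristic equation r² + 8r + 17 = 0 has discriminant (8)² - 4·(17) = -4 < 0, so r = -4 ± i.
Hence x_h = C1*cos(t)*exp(-4*t) + C2*exp(-4*t)*sin(t).
For the particular solution try x_p = A0. Substituting and matching coefficients of each power of t gives A0 = 1/17, so x_p = 1/17.

x = 1/17 + C1*cos(t)*exp(-4*t) + C2*exp(-4*t)*sin(t)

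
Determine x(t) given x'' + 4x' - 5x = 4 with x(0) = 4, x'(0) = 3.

x = -4/5 + 3*exp(-5*t)/10 + 9*exp(t)/2

Characteristic equation r² + 4r - 5 = 0 factors as (r + 5)(r - 1) = 0, so r = -5, 1.
Hence x_h = C1*exp(-5*t) + C2*exp(t).
For the particular solution try x_p = A0. Substituting and matching coefficients of each power of t gives A0 = -4/5, so x_p = -4/5.
General solution: x = -4/5 + C1*exp(-5*t) + C2*exp(t).
Apply the initial conditions: x(0) = -4/5 + C1 + C2 = 4 and x'(0) = C2 - 5*C1 = 3. Solving gives C1 = 3/10, C2 = 9/2.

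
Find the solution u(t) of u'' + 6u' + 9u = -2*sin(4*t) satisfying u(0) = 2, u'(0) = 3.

u = 14*sin(4*t)/625 + 48*cos(4*t)/625 + 1202*exp(-3*t)/625 + 217*t*exp(-3*t)/25

Characteristic equation r² + 6r + 9 = 0 has discriminant (6)² - 4·(9) = 0, so r = -3 is a repeated root.
Hence u_h = (C1 + C2*t)*exp(-3*t).
Try u_p = A*cos(4*t) + B*sin(4*t). Substituting and equating the coefficients of cos(4t) and sin(4t) gives A = 48/625, B = 14/625, so u_p = 14*sin(4*t)/625 + 48*cos(4*t)/625.
General solution: u = 14*sin(4*t)/625 + 48*cos(4*t)/625 + C1*exp(-3*t) + C2*t*exp(-3*t).
Apply the initial conditions: u(0) = 48/625 + C1 = 2 and u'(0) = 56/625 + C2 - 3*C1 = 3. Solving gives C1 = 1202/625, C2 = 217/25.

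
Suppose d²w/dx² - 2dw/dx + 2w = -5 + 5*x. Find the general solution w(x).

Characteristic equation r² - 2r + 2 = 0 has discriminant (-2)² - 4·(2) = -4 < 0, so r = 1 ± i.
Hence w_h = C1*cos(x)*exp(x) + C2*exp(x)*sin(x).
For the particular solution try w_p = A0 + A1*x. Substituting and matching coefficients of each power of x gives A0 = 0, A1 = 5/2, so w_p = 5*x/2.

w = 5*x/2 + C1*cos(x)*exp(x) + C2*exp(x)*sin(x)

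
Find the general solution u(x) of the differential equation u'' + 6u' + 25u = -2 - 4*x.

Characteristic equation r² + 6r + 25 = 0 has discriminant (6)² - 4·(25) = -64 < 0, so r = -3 ± 4i.
Hence u_h = C1*cos(4*x)*exp(-3*x) + C2*exp(-3*x)*sin(4*x).
For the particular solution try u_p = A0 + A1*x. Substituting and matching coefficients of each power of x gives A0 = -26/625, A1 = -4/25, so u_p = -26/625 - 4*x/25.

u = -26/625 - 4*x/25 + C1*cos(4*x)*exp(-3*x) + C2*exp(-3*x)*sin(4*x)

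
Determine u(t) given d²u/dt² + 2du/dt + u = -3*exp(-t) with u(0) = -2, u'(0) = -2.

u = -2*exp(-t) - 4*t*exp(-t) - 3*t**2*exp(-t)/2

Characteristic equation r² + 2r + 1 = 0 has discriminant (2)² - 4·(1) = 0, so r = -1 is a repeated root.
Hence u_h = (C1 + C2*t)*exp(-t).
Since exp(-t) solves the homogeneous equation (r = -1 is a root of multiplicity 2), multiply the trial by t^2. Try u_p = A*t^2*exp(-t). Substituting into the equation and dividing by exp(-t) gives A = -3/2, so u_p = -3*t^2*exp(-t)/2.
General solution: u = C1*exp(-t) - 3*t^2*exp(-t)/2 + C2*t*exp(-t).
Apply the initial conditions: u(0) = C1 = -2 and u'(0) = C2 - C1 = -2. Solving gives C1 = -2, C2 = -4.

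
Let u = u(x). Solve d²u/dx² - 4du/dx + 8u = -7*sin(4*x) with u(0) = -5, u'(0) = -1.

Characteristic equation r² - 4r + 8 = 0 has discriminant (-4)² - 4·(8) = -16 < 0, so r = 2 ± 2i.
Hence u_h = C1*cos(2*x)*exp(2*x) + C2*exp(2*x)*sin(2*x).
Try u_p = A*cos(4*x) + B*sin(4*x). Substituting and equating the coefficients of cos(4x) and sin(4x) gives A = -7/20, B = 7/40, so u_p = -7*cos(4*x)/20 + 7*sin(4*x)/40.
General solution: u = -7*cos(4*x)/20 + 7*sin(4*x)/40 + C1*cos(2*x)*exp(2*x) + C2*exp(2*x)*sin(2*x).
Apply the initial conditions: u(0) = -7/20 + C1 = -5 and u'(0) = 7/10 + 2*C1 + 2*C2 = -1. Solving gives C1 = -93/20, C2 = 19/5.

u = -7*cos(4*x)/20 + 7*sin(4*x)/40 - 93*cos(2*x)*exp(2*x)/20 + 19*exp(2*x)*sin(2*x)/5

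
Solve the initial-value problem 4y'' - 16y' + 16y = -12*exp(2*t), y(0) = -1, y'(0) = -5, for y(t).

y = -exp(2*t) - 3*t*exp(2*t) - 3*t**2*exp(2*t)/2

Divide through by 4: y'' - 4y' + 4y = -3*exp(2*t).
Characteristic equation r² - 4r + 4 = 0 has discriminant (-4)² - 4·(4) = 0, so r = 2 is a repeated root.
Hence y_h = (C1 + C2*t)*exp(2*t).
Since exp(2*t) solves the homogeneous equation (r = 2 is a root of multiplicity 2), multiply the trial by t^2. Try y_p = A*t^2*exp(2*t). Substituting into the equation and dividing by exp(2*t) gives A = -3/2, so y_p = -3*t^2*exp(2*t)/2.
General solution: y = C1*exp(2*t) - 3*t^2*exp(2*t)/2 + C2*t*exp(2*t).
Apply the initial conditions: y(0) = C1 = -1 and y'(0) = C2 + 2*C1 = -5. Solving gives C1 = -1, C2 = -3.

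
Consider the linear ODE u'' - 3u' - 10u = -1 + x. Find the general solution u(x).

u = 13/100 - x/10 + C1*exp(5*x) + C2*exp(-2*x)

Characteristic equation r² - 3r - 10 = 0 factors as (r - 5)(r + 2) = 0, so r = 5, -2.
Hence u_h = C1*exp(5*x) + C2*exp(-2*x).
For the particular solution try u_p = A0 + A1*x. Substituting and matching coefficients of each power of x gives A0 = 13/100, A1 = -1/10, so u_p = 13/100 - x/10.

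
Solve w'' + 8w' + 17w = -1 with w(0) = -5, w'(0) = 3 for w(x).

w = -1/17 - 285*exp(-4*x)*sin(x)/17 - 84*cos(x)*exp(-4*x)/17

Characteristic equation r² + 8r + 17 = 0 has discriminant (8)² - 4·(17) = -4 < 0, so r = -4 ± i.
Hence w_h = C1*cos(x)*exp(-4*x) + C2*exp(-4*x)*sin(x).
For the particular solution try w_p = A0. Substituting and matching coefficients of each power of x gives A0 = -1/17, so w_p = -1/17.
General solution: w = -1/17 + C1*cos(x)*exp(-4*x) + C2*exp(-4*x)*sin(x).
Apply the initial conditions: w(0) = -1/17 + C1 = -5 and w'(0) = C2 - 4*C1 = 3. Solving gives C1 = -84/17, C2 = -285/17.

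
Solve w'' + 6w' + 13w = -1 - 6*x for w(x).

Characteristic equation r² + 6r + 13 = 0 has discriminant (6)² - 4·(13) = -16 < 0, so r = -3 ± 2i.
Hence w_h = C1*cos(2*x)*exp(-3*x) + C2*exp(-3*x)*sin(2*x).
For the particular solution try w_p = A0 + A1*x. Substituting and matching coefficients of each power of x gives A0 = 23/169, A1 = -6/13, so w_p = 23/169 - 6*x/13.

w = 23/169 - 6*x/13 + C1*cos(2*x)*exp(-3*x) + C2*exp(-3*x)*sin(2*x)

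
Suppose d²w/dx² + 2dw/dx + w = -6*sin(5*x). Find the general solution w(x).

Characteristic equation r² + 2r + 1 = 0 has discriminant (2)² - 4·(1) = 0, so r = -1 is a repeated root.
Hence w_h = (C1 + C2*x)*exp(-x).
Try w_p = A*cos(5*x) + B*sin(5*x). Substituting and equating the coefficients of cos(5x) and sin(5x) gives A = 15/169, B = 36/169, so w_p = 15*cos(5*x)/169 + 36*sin(5*x)/169.

w = 15*cos(5*x)/169 + 36*sin(5*x)/169 + C1*exp(-x) + C2*x*exp(-x)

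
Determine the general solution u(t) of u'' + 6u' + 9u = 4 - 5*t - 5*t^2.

Characteristic equation r² + 6r + 9 = 0 has discriminant (6)² - 4·(9) = 0, so r = -3 is a repeated root.
Hence u_h = (C1 + C2*t)*exp(-3*t).
For the particular solution try u_p = A0 + A1*t + A2*t^2. Substituting and matching coefficients of each power of t gives A0 = 4/9, A1 = 5/27, A2 = -5/9, so u_p = 4/9 - 5*t^2/9 + 5*t/27.

u = 4/9 - 5*t**2/9 + 5*t/27 + C1*exp(-3*t) + C2*t*exp(-3*t)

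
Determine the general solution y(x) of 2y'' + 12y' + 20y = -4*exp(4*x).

y = -exp(4*x)/25 + C1*cos(x)*exp(-3*x) + C2*exp(-3*x)*sin(x)

Divide through by 2: y'' + 6y' + 10y = -2*exp(4*x).
Characteristic equation r² + 6r + 10 = 0 has discriminant (6)² - 4·(10) = -4 < 0, so r = -3 ± i.
Hence y_h = C1*cos(x)*exp(-3*x) + C2*exp(-3*x)*sin(x).
Try y_p = A*exp(4*x). Substituting into the equation and dividing by exp(4*x) gives A = -1/25, so y_p = -exp(4*x)/25.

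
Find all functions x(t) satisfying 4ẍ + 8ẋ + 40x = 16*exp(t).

Divide through by 4: x'' + 2x' + 10x = 4*exp(t).
Characteristic equation r² + 2r + 10 = 0 has discriminant (2)² - 4·(10) = -36 < 0, so r = -1 ± 3i.
Hence x_h = C1*cos(3*t)*exp(-t) + C2*exp(-t)*sin(3*t).
Try x_p = A*exp(t). Substituting into the equation and dividing by exp(t) gives A = 4/13, so x_p = 4*exp(t)/13.

x = 4*exp(t)/13 + C1*cos(3*t)*exp(-t) + C2*exp(-t)*sin(3*t)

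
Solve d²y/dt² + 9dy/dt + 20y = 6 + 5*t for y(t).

Characteristic equation r² + 9r + 20 = 0 factors as (r + 5)(r + 4) = 0, so r = -5, -4.
Hence y_h = C1*exp(-5*t) + C2*exp(-4*t).
For the particular solution try y_p = A0 + A1*t. Substituting and matching coefficients of each power of t gives A0 = 3/16, A1 = 1/4, so y_p = 3/16 + t/4.

y = 3/16 + t/4 + C1*exp(-5*t) + C2*exp(-4*t)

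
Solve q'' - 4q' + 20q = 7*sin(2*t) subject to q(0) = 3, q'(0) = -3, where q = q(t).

Characteristic equation r² - 4r + 20 = 0 has discriminant (-4)² - 4·(20) = -64 < 0, so r = 2 ± 4i.
Hence q_h = C1*cos(4*t)*exp(2*t) + C2*exp(2*t)*sin(4*t).
Try q_p = A*cos(2*t) + B*sin(2*t). Substituting and equating the coefficients of cos(2t) and sin(2t) gives A = 7/40, B = 7/20, so q_p = 7*sin(2*t)/20 + 7*cos(2*t)/40.
General solution: q = 7*sin(2*t)/20 + 7*cos(2*t)/40 + C1*cos(4*t)*exp(2*t) + C2*exp(2*t)*sin(4*t).
Apply the initial conditions: q(0) = 7/40 + C1 = 3 and q'(0) = 7/10 + 2*C1 + 4*C2 = -3. Solving gives C1 = 113/40, C2 = -187/80.

q = 7*sin(2*t)/20 + 7*cos(2*t)/40 - 187*exp(2*t)*sin(4*t)/80 + 113*cos(4*t)*exp(2*t)/40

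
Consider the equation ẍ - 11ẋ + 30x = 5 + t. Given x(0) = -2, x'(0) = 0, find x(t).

x = 161/900 - 326*exp(5*t)/25 + t/30 + 391*exp(6*t)/36

Characteristic equation r² - 11r + 30 = 0 factors as (r - 6)(r - 5) = 0, so r = 6, 5.
Hence x_h = C1*exp(6*t) + C2*exp(5*t).
For the particular solution try x_p = A0 + A1*t. Substituting and matching coefficients of each power of t gives A0 = 161/900, A1 = 1/30, so x_p = 161/900 + t/30.
General solution: x = 161/900 + t/30 + C1*exp(6*t) + C2*exp(5*t).
Apply the initial conditions: x(0) = 161/900 + C1 + C2 = -2 and x'(0) = 1/30 + 5*C2 + 6*C1 = 0. Solving gives C1 = 391/36, C2 = -326/25.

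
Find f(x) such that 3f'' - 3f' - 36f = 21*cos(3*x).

Divide through by 3: f'' - f' - 12f = 7*cos(3*x).
Characteristic equation r² - r - 12 = 0 factors as (r - 4)(r + 3) = 0, so r = 4, -3.
Hence f_h = C1*exp(4*x) + C2*exp(-3*x).
Try f_p = A*cos(3*x) + B*sin(3*x). Substituting and equating the coefficients of cos(3x) and sin(3x) gives A = -49/150, B = -7/150, so f_p = -49*cos(3*x)/150 - 7*sin(3*x)/150.

f = -49*cos(3*x)/150 - 7*sin(3*x)/150 + C1*exp(4*x) + C2*exp(-3*x)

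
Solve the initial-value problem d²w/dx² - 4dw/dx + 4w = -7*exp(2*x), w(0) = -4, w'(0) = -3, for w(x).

Characteristic equation r² - 4r + 4 = 0 has discriminant (-4)² - 4·(4) = 0, so r = 2 is a repeated root.
Hence w_h = (C1 + C2*x)*exp(2*x).
Since exp(2*x) solves the homogeneous equation (r = 2 is a root of multiplicity 2), multiply the trial by x^2. Try w_p = A*x^2*exp(2*x). Substituting into the equation and dividing by exp(2*x) gives A = -7/2, so w_p = -7*x^2*exp(2*x)/2.
General solution: w = C1*exp(2*x) - 7*x^2*exp(2*x)/2 + C2*x*exp(2*x).
Apply the initial conditions: w(0) = C1 = -4 and w'(0) = C2 + 2*C1 = -3. Solving gives C1 = -4, C2 = 5.

w = -4*exp(2*x) + 5*x*exp(2*x) - 7*x**2*exp(2*x)/2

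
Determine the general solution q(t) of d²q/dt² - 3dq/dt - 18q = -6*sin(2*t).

Characteristic equation r² - 3r - 18 = 0 factors as (r + 3)(r - 6) = 0, so r = -3, 6.
Hence q_h = C1*exp(-3*t) + C2*exp(6*t).
Try q_p = A*cos(2*t) + B*sin(2*t). Substituting and equating the coefficients of cos(2t) and sin(2t) gives A = -9/130, B = 33/130, so q_p = -9*cos(2*t)/130 + 33*sin(2*t)/130.

q = -9*cos(2*t)/130 + 33*sin(2*t)/130 + C1*exp(-3*t) + C2*exp(6*t)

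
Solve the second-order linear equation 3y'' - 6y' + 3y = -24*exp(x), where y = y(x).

Divide through by 3: y'' - 2y' + y = -8*exp(x).
Characteristic equation r² - 2r + 1 = 0 has discriminant (-2)² - 4·(1) = 0, so r = 1 is a repeated root.
Hence y_h = (C1 + C2*x)*exp(x).
Since exp(x) solves the homogeneous equation (r = 1 is a root of multiplicity 2), multiply the trial by x^2. Try y_p = A*x^2*exp(x). Substituting into the equation and dividing by exp(x) gives A = -4, so y_p = -4*x^2*exp(x).

y = C1*exp(x) - 4*x**2*exp(x) + C2*x*exp(x)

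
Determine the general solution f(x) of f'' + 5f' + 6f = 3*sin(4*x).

f = -3*cos(4*x)/25 - 3*sin(4*x)/50 + C1*exp(-3*x) + C2*exp(-2*x)

Characteristic equation r² + 5r + 6 = 0 factors as (r + 3)(r + 2) = 0, so r = -3, -2.
Hence f_h = C1*exp(-3*x) + C2*exp(-2*x).
Try f_p = A*cos(4*x) + B*sin(4*x). Substituting and equating the coefficients of cos(4x) and sin(4x) gives A = -3/25, B = -3/50, so f_p = -3*cos(4*x)/25 - 3*sin(4*x)/50.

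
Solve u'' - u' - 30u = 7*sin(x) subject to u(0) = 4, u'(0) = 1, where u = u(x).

u = -217*sin(x)/962 + 7*cos(x)/962 + 591*exp(-5*x)/286 + 784*exp(6*x)/407

Characteristic equation r² - r - 30 = 0 factors as (r + 5)(r - 6) = 0, so r = -5, 6.
Hence u_h = C1*exp(-5*x) + C2*exp(6*x).
Try u_p = A*cos(x) + B*sin(x). Substituting and equating the coefficients of cos(x) and sin(x) gives A = 7/962, B = -217/962, so u_p = -217*sin(x)/962 + 7*cos(x)/962.
General solution: u = -217*sin(x)/962 + 7*cos(x)/962 + C1*exp(-5*x) + C2*exp(6*x).
Apply the initial conditions: u(0) = 7/962 + C1 + C2 = 4 and u'(0) = -217/962 - 5*C1 + 6*C2 = 1. Solving gives C1 = 591/286, C2 = 784/407.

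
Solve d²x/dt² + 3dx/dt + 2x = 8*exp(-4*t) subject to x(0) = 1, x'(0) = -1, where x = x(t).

Characteristic equation r² + 3r + 2 = 0 factors as (r + 2)(r + 1) = 0, so r = -2, -1.
Hence x_h = C1*exp(-2*t) + C2*exp(-t).
Try x_p = A*exp(-4*t). Substituting into the equation and dividing by exp(-4*t) gives A = 4/3, so x_p = 4*exp(-4*t)/3.
General solution: x = 4*exp(-4*t)/3 + C1*exp(-2*t) + C2*exp(-t).
Apply the initial conditions: x(0) = 4/3 + C1 + C2 = 1 and x'(0) = -16/3 - C2 - 2*C1 = -1. Solving gives C1 = -4, C2 = 11/3.

x = -4*exp(-2*t) + 4*exp(-4*t)/3 + 11*exp(-t)/3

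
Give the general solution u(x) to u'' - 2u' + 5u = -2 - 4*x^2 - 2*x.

Characteristic equation r² - 2r + 5 = 0 has discriminant (-2)² - 4·(5) = -16 < 0, so r = 1 ± 2i.
Hence u_h = C1*cos(2*x)*exp(x) + C2*exp(x)*sin(2*x).
For the particular solution try u_p = A0 + A1*x + A2*x^2. Substituting and matching coefficients of each power of x gives A0 = -62/125, A1 = -26/25, A2 = -4/5, so u_p = -62/125 - 26*x/25 - 4*x^2/5.

u = -62/125 - 26*x/25 - 4*x**2/5 + C1*cos(2*x)*exp(x) + C2*exp(x)*sin(2*x)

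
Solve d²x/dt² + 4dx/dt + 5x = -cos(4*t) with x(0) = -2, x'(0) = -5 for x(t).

x = -16*sin(4*t)/377 + 11*cos(4*t)/377 - 3351*exp(-2*t)*sin(t)/377 - 765*cos(t)*exp(-2*t)/377

Characteristic equation r² + 4r + 5 = 0 has discriminant (4)² - 4·(5) = -4 < 0, so r = -2 ± i.
Hence x_h = C1*cos(t)*exp(-2*t) + C2*exp(-2*t)*sin(t).
Try x_p = A*cos(4*t) + B*sin(4*t). Substituting and equating the coefficients of cos(4t) and sin(4t) gives A = 11/377, B = -16/377, so x_p = -16*sin(4*t)/377 + 11*cos(4*t)/377.
General solution: x = -16*sin(4*t)/377 + 11*cos(4*t)/377 + C1*cos(t)*exp(-2*t) + C2*exp(-2*t)*sin(t).
Apply the initial conditions: x(0) = 11/377 + C1 = -2 and x'(0) = -64/377 + C2 - 2*C1 = -5. Solving gives C1 = -765/377, C2 = -3351/377.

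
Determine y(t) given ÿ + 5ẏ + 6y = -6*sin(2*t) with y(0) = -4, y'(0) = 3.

y = -21*exp(-2*t)/2 - 3*sin(2*t)/26 + 15*cos(2*t)/26 + 77*exp(-3*t)/13

Characteristic equation r² + 5r + 6 = 0 factors as (r + 3)(r + 2) = 0, so r = -3, -2.
Hence y_h = C1*exp(-3*t) + C2*exp(-2*t).
Try y_p = A*cos(2*t) + B*sin(2*t). Substituting and equating the coefficients of cos(2t) and sin(2t) gives A = 15/26, B = -3/26, so y_p = -3*sin(2*t)/26 + 15*cos(2*t)/26.
General solution: y = -3*sin(2*t)/26 + 15*cos(2*t)/26 + C1*exp(-3*t) + C2*exp(-2*t).
Apply the initial conditions: y(0) = 15/26 + C1 + C2 = -4 and y'(0) = -3/13 - 3*C1 - 2*C2 = 3. Solving gives C1 = 77/13, C2 = -21/2.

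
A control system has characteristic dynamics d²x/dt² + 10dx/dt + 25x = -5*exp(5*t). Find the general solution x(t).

Characteristic equation r² + 10r + 25 = 0 has discriminant (10)² - 4·(25) = 0, so r = -5 is a repeated root.
Hence x_h = (C1 + C2*t)*exp(-5*t).
Try x_p = A*exp(5*t). Substituting into the equation and dividing by exp(5*t) gives A = -1/20, so x_p = -exp(5*t)/20.

x = -exp(5*t)/20 + C1*exp(-5*t) + C2*t*exp(-5*t)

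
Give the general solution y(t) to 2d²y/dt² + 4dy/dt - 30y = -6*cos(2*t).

y = -12*sin(2*t)/377 + 57*cos(2*t)/377 + C1*exp(3*t) + C2*exp(-5*t)

Divide through by 2: y'' + 2y' - 15y = -3*cos(2*t).
Characteristic equation r² + 2r - 15 = 0 factors as (r - 3)(r + 5) = 0, so r = 3, -5.
Hence y_h = C1*exp(3*t) + C2*exp(-5*t).
Try y_p = A*cos(2*t) + B*sin(2*t). Substituting and equating the coefficients of cos(2t) and sin(2t) gives A = 57/377, B = -12/377, so y_p = -12*sin(2*t)/377 + 57*cos(2*t)/377.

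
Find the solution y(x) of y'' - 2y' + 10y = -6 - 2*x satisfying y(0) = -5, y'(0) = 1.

Characteristic equation r² - 2r + 10 = 0 has discriminant (-2)² - 4·(10) = -36 < 0, so r = 1 ± 3i.
Hence y_h = C1*cos(3*x)*exp(x) + C2*exp(x)*sin(3*x).
For the particular solution try y_p = A0 + A1*x. Substituting and matching coefficients of each power of x gives A0 = -16/25, A1 = -1/5, so y_p = -16/25 - x/5.
General solution: y = -16/25 - x/5 + C1*cos(3*x)*exp(x) + C2*exp(x)*sin(3*x).
Apply the initial conditions: y(0) = -16/25 + C1 = -5 and y'(0) = -1/5 + C1 + 3*C2 = 1. Solving gives C1 = -109/25, C2 = 139/75.

y = -16/25 - x/5 - 109*cos(3*x)*exp(x)/25 + 139*exp(x)*sin(3*x)/75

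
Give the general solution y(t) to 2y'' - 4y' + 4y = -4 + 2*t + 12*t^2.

Divide through by 2: y'' - 2y' + 2y = -2 + t + 6*t^2.
Characteristic equation r² - 2r + 2 = 0 has discriminant (-2)² - 4·(2) = -4 < 0, so r = 1 ± i.
Hence y_h = C1*cos(t)*exp(t) + C2*exp(t)*sin(t).
For the particular solution try y_p = A0 + A1*t + A2*t^2. Substituting and matching coefficients of each power of t gives A0 = 5/2, A1 = 13/2, A2 = 3, so y_p = 5/2 + 3*t^2 + 13*t/2.

y = 5/2 + 3*t**2 + 13*t/2 + C1*cos(t)*exp(t) + C2*exp(t)*sin(t)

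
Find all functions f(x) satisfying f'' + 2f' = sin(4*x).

f = C2 - sin(4*x)/20 - cos(4*x)/40 + C1*exp(-2*x)

Characteristic equation r² + 2r = 0 factors as (r + 2)r = 0, so r = -2, 0.
Hence f_h = C1*exp(-2*x) + C2.
Try f_p = A*cos(4*x) + B*sin(4*x). Substituting and equating the coefficients of cos(4x) and sin(4x) gives A = -1/40, B = -1/20, so f_p = -sin(4*x)/20 - cos(4*x)/40.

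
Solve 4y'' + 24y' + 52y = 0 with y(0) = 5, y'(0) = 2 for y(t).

Divide through by 4: y'' + 6y' + 13y = 0.
Characteristic equation r² + 6r + 13 = 0 has discriminant (6)² - 4·(13) = -16 < 0, so r = -3 ± 2i.
Hence y_h = C1*cos(2*t)*exp(-3*t) + C2*exp(-3*t)*sin(2*t).
Apply the initial conditions: y(0) = C1 = 5 and y'(0) = -3*C1 + 2*C2 = 2. Solving gives C1 = 5, C2 = 17/2.

y = 5*cos(2*t)*exp(-3*t) + 17*exp(-3*t)*sin(2*t)/2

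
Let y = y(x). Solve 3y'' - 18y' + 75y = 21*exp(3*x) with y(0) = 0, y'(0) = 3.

y = 7*exp(3*x)/16 - 7*cos(4*x)*exp(3*x)/16 + 3*exp(3*x)*sin(4*x)/4

Divide through by 3: y'' - 6y' + 25y = 7*exp(3*x).
Characteristic equation r² - 6r + 25 = 0 has discriminant (-6)² - 4·(25) = -64 < 0, so r = 3 ± 4i.
Hence y_h = C1*cos(4*x)*exp(3*x) + C2*exp(3*x)*sin(4*x).
Try y_p = A*exp(3*x). Substituting into the equation and dividing by exp(3*x) gives A = 7/16, so y_p = 7*exp(3*x)/16.
General solution: y = 7*exp(3*x)/16 + C1*cos(4*x)*exp(3*x) + C2*exp(3*x)*sin(4*x).
Apply the initial conditions: y(0) = 7/16 + C1 = 0 and y'(0) = 21/16 + 3*C1 + 4*C2 = 3. Solving gives C1 = -7/16, C2 = 3/4.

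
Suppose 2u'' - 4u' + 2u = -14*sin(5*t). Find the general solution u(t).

Divide through by 2: u'' - 2u' + u = -7*sin(5*t).
Characteristic equation r² - 2r + 1 = 0 has discriminant (-2)² - 4·(1) = 0, so r = 1 is a repeated root.
Hence u_h = (C1 + C2*t)*exp(t).
Try u_p = A*cos(5*t) + B*sin(5*t). Substituting and equating the coefficients of cos(5t) and sin(5t) gives A = -35/338, B = 42/169, so u_p = -35*cos(5*t)/338 + 42*sin(5*t)/169.

u = -35*cos(5*t)/338 + 42*sin(5*t)/169 + C1*exp(t) + C2*t*exp(t)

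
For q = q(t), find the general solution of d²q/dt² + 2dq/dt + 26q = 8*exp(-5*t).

Characteristic equation r² + 2r + 26 = 0 has discriminant (2)² - 4·(26) = -100 < 0, so r = -1 ± 5i.
Hence q_h = C1*cos(5*t)*exp(-t) + C2*exp(-t)*sin(5*t).
Try q_p = A*exp(-5*t). Substituting into the equation and dividing by exp(-5*t) gives A = 8/41, so q_p = 8*exp(-5*t)/41.

q = 8*exp(-5*t)/41 + C1*cos(5*t)*exp(-t) + C2*exp(-t)*sin(5*t)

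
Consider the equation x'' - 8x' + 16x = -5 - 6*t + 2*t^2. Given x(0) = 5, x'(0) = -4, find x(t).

x = -29/64 - t/4 + t**2/8 + 349*exp(4*t)/64 - 409*t*exp(4*t)/16

Characteristic equation r² - 8r + 16 = 0 has discriminant (-8)² - 4·(16) = 0, so r = 4 is a repeated root.
Hence x_h = (C1 + C2*t)*exp(4*t).
For the particular solution try x_p = A0 + A1*t + A2*t^2. Substituting and matching coefficients of each power of t gives A0 = -29/64, A1 = -1/4, A2 = 1/8, so x_p = -29/64 - t/4 + t^2/8.
General solution: x = -29/64 - t/4 + t^2/8 + C1*exp(4*t) + C2*t*exp(4*t).
Apply the initial conditions: x(0) = -29/64 + C1 = 5 and x'(0) = -1/4 + C2 + 4*C1 = -4. Solving gives C1 = 349/64, C2 = -409/16.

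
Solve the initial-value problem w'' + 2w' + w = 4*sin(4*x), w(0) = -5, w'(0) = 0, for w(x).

Characteristic equation r² + 2r + 1 = 0 has discriminant (2)² - 4·(1) = 0, so r = -1 is a repeated root.
Hence w_h = (C1 + C2*x)*exp(-x).
Try w_p = A*cos(4*x) + B*sin(4*x). Substituting and equating the coefficients of cos(4x) and sin(4x) gives A = -32/289, B = -60/289, so w_p = -60*sin(4*x)/289 - 32*cos(4*x)/289.
General solution: w = -60*sin(4*x)/289 - 32*cos(4*x)/289 + C1*exp(-x) + C2*x*exp(-x).
Apply the initial conditions: w(0) = -32/289 + C1 = -5 and w'(0) = -240/289 + C2 - C1 = 0. Solving gives C1 = -1413/289, C2 = -69/17.

w = -1413*exp(-x)/289 - 60*sin(4*x)/289 - 32*cos(4*x)/289 - 69*x*exp(-x)/17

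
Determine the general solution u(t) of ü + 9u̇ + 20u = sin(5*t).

Characteristic equation r² + 9r + 20 = 0 factors as (r + 4)(r + 5) = 0, so r = -4, -5.
Hence u_h = C1*exp(-4*t) + C2*exp(-5*t).
Try u_p = A*cos(5*t) + B*sin(5*t). Substituting and equating the coefficients of cos(5t) and sin(5t) gives A = -9/410, B = -1/410, so u_p = -9*cos(5*t)/410 - sin(5*t)/410.

u = -9*cos(5*t)/410 - sin(5*t)/410 + C1*exp(-4*t) + C2*exp(-5*t)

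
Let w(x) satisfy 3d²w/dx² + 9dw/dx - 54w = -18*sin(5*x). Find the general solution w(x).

w = 45*cos(5*x)/1037 + 129*sin(5*x)/1037 + C1*exp(3*x) + C2*exp(-6*x)

Divide through by 3: w'' + 3w' - 18w = -6*sin(5*x).
Characteristic equation r² + 3r - 18 = 0 factors as (r - 3)(r + 6) = 0, so r = 3, -6.
Hence w_h = C1*exp(3*x) + C2*exp(-6*x).
Try w_p = A*cos(5*x) + B*sin(5*x). Substituting and equating the coefficients of cos(5x) and sin(5x) gives A = 45/1037, B = 129/1037, so w_p = 45*cos(5*x)/1037 + 129*sin(5*x)/1037.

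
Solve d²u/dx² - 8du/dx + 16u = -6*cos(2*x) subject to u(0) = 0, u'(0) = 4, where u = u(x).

Characteristic equation r² - 8r + 16 = 0 has discriminant (-8)² - 4·(16) = 0, so r = 4 is a repeated root.
Hence u_h = (C1 + C2*x)*exp(4*x).
Try u_p = A*cos(2*x) + B*sin(2*x). Substituting and equating the coefficients of cos(2x) and sin(2x) gives A = -9/50, B = 6/25, so u_p = -9*cos(2*x)/50 + 6*sin(2*x)/25.
General solution: u = -9*cos(2*x)/50 + 6*sin(2*x)/25 + C1*exp(4*x) + C2*x*exp(4*x).
Apply the initial conditions: u(0) = -9/50 + C1 = 0 and u'(0) = 12/25 + C2 + 4*C1 = 4. Solving gives C1 = 9/50, C2 = 14/5.

u = -9*cos(2*x)/50 + 6*sin(2*x)/25 + 9*exp(4*x)/50 + 14*x*exp(4*x)/5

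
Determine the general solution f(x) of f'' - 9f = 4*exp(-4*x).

f = 4*exp(-4*x)/7 + C1*exp(-3*x) + C2*exp(3*x)

Characteristic equation r² - 9 = 0 factors as (r + 3)(r - 3) = 0, so r = -3, 3.
Hence f_h = C1*exp(-3*x) + C2*exp(3*x).
Try f_p = A*exp(-4*x). Substituting into the equation and dividing by exp(-4*x) gives A = 4/7, so f_p = 4*exp(-4*x)/7.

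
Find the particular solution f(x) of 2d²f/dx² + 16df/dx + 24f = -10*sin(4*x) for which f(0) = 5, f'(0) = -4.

Divide through by 2: f'' + 8f' + 12f = -5*sin(4*x).
Characteristic equation r² + 8r + 12 = 0 factors as (r + 2)(r + 6) = 0, so r = -2, -6.
Hence f_h = C1*exp(-2*x) + C2*exp(-6*x).
Try f_p = A*cos(4*x) + B*sin(4*x). Substituting and equating the coefficients of cos(4x) and sin(4x) gives A = 2/13, B = 1/52, so f_p = sin(4*x)/52 + 2*cos(4*x)/13.
General solution: f = sin(4*x)/52 + 2*cos(4*x)/13 + C1*exp(-2*x) + C2*exp(-6*x).
Apply the initial conditions: f(0) = 2/13 + C1 + C2 = 5 and f'(0) = 1/13 - 6*C2 - 2*C1 = -4. Solving gives C1 = 25/4, C2 = -73/52.

f = -73*exp(-6*x)/52 + sin(4*x)/52 + 2*cos(4*x)/13 + 25*exp(-2*x)/4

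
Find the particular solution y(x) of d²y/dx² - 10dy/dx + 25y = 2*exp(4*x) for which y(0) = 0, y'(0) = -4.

y = -2*exp(5*x) + 2*exp(4*x) - 2*x*exp(5*x)

Characteristic equation r² - 10r + 25 = 0 has discriminant (-10)² - 4·(25) = 0, so r = 5 is a repeated root.
Hence y_h = (C1 + C2*x)*exp(5*x).
Try y_p = A*exp(4*x). Substituting into the equation and dividing by exp(4*x) gives A = 2, so y_p = 2*exp(4*x).
General solution: y = 2*exp(4*x) + C1*exp(5*x) + C2*x*exp(5*x).
Apply the initial conditions: y(0) = 2 + C1 = 0 and y'(0) = 8 + C2 + 5*C1 = -4. Solving gives C1 = -2, C2 = -2.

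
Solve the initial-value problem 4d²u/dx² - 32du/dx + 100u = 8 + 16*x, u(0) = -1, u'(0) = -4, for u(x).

u = 82/625 + 4*x/25 - 707*cos(3*x)*exp(4*x)/625 + 76*exp(4*x)*sin(3*x)/625

Divide through by 4: u'' - 8u' + 25u = 2 + 4*x.
Characteristic equation r² - 8r + 25 = 0 has discriminant (-8)² - 4·(25) = -36 < 0, so r = 4 ± 3i.
Hence u_h = C1*cos(3*x)*exp(4*x) + C2*exp(4*x)*sin(3*x).
For the particular solution try u_p = A0 + A1*x. Substituting and matching coefficients of each power of x gives A0 = 82/625, A1 = 4/25, so u_p = 82/625 + 4*x/25.
General solution: u = 82/625 + 4*x/25 + C1*cos(3*x)*exp(4*x) + C2*exp(4*x)*sin(3*x).
Apply the initial conditions: u(0) = 82/625 + C1 = -1 and u'(0) = 4/25 + 3*C2 + 4*C1 = -4. Solving gives C1 = -707/625, C2 = 76/625.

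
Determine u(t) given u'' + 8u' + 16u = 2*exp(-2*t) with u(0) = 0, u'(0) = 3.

u = exp(-2*t)/2 - exp(-4*t)/2 + 2*t*exp(-4*t)

Characteristic equation r² + 8r + 16 = 0 has discriminant (8)² - 4·(16) = 0, so r = -4 is a repeated root.
Hence u_h = (C1 + C2*t)*exp(-4*t).
Try u_p = A*exp(-2*t). Substituting into the equation and dividing by exp(-2*t) gives A = 1/2, so u_p = exp(-2*t)/2.
General solution: u = exp(-2*t)/2 + C1*exp(-4*t) + C2*t*exp(-4*t).
Apply the initial conditions: u(0) = 1/2 + C1 = 0 and u'(0) = -1 + C2 - 4*C1 = 3. Solving gives C1 = -1/2, C2 = 2.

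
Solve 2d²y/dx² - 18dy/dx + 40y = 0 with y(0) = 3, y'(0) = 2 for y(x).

y = -10*exp(5*x) + 13*exp(4*x)

Divide through by 2: y'' - 9y' + 20y = 0.
Characteristic equation r² - 9r + 20 = 0 factors as (r - 5)(r - 4) = 0, so r = 5, 4.
Hence y_h = C1*exp(5*x) + C2*exp(4*x).
Apply the initial conditions: y(0) = C1 + C2 = 3 and y'(0) = 4*C2 + 5*C1 = 2. Solving gives C1 = -10, C2 = 13.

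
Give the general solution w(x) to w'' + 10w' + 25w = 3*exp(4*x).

Characteristic equation r² + 10r + 25 = 0 has discriminant (10)² - 4·(25) = 0, so r = -5 is a repeated root.
Hence w_h = (C1 + C2*x)*exp(-5*x).
Try w_p = A*exp(4*x). Substituting into the equation and dividing by exp(4*x) gives A = 1/27, so w_p = exp(4*x)/27.

w = exp(4*x)/27 + C1*exp(-5*x) + C2*x*exp(-5*x)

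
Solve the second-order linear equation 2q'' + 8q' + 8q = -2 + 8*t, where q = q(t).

q = -5/4 + t + C1*exp(-2*t) + C2*t*exp(-2*t)

Divide through by 2: q'' + 4q' + 4q = -1 + 4*t.
Characteristic equation r² + 4r + 4 = 0 has discriminant (4)² - 4·(4) = 0, so r = -2 is a repeated root.
Hence q_h = (C1 + C2*t)*exp(-2*t).
For the particular solution try q_p = A0 + A1*t. Substituting and matching coefficients of each power of t gives A0 = -5/4, A1 = 1, so q_p = -5/4 + t.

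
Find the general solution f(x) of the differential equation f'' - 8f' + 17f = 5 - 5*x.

f = 45/289 - 5*x/17 + C1*cos(x)*exp(4*x) + C2*exp(4*x)*sin(x)

Characteristic equation r² - 8r + 17 = 0 has discriminant (-8)² - 4·(17) = -4 < 0, so r = 4 ± i.
Hence f_h = C1*cos(x)*exp(4*x) + C2*exp(4*x)*sin(x).
For the particular solution try f_p = A0 + A1*x. Substituting and matching coefficients of each power of x gives A0 = 45/289, A1 = -5/17, so f_p = 45/289 - 5*x/17.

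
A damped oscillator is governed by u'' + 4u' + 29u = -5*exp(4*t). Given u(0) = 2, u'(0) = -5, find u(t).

Characteristic equation r² + 4r + 29 = 0 has discriminant (4)² - 4·(29) = -100 < 0, so r = -2 ± 5i.
Hence u_h = C1*cos(5*t)*exp(-2*t) + C2*exp(-2*t)*sin(5*t).
Try u_p = A*exp(4*t). Substituting into the equation and dividing by exp(4*t) gives A = -5/61, so u_p = -5*exp(4*t)/61.
General solution: u = -5*exp(4*t)/61 + C1*cos(5*t)*exp(-2*t) + C2*exp(-2*t)*sin(5*t).
Apply the initial conditions: u(0) = -5/61 + C1 = 2 and u'(0) = -20/61 - 2*C1 + 5*C2 = -5. Solving gives C1 = 127/61, C2 = -31/305.

u = -5*exp(4*t)/61 - 31*exp(-2*t)*sin(5*t)/305 + 127*cos(5*t)*exp(-2*t)/61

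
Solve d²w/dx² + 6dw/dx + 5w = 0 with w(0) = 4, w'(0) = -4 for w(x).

Characteristic equation r² + 6r + 5 = 0 factors as (r + 5)(r + 1) = 0, so r = -5, -1.
Hence w_h = C1*exp(-5*x) + C2*exp(-x).
Apply the initial conditions: w(0) = C1 + C2 = 4 and w'(0) = -C2 - 5*C1 = -4. Solving gives C1 = 0, C2 = 4.

w = 4*exp(-x)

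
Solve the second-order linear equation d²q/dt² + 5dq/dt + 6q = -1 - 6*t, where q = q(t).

Characteristic equation r² + 5r + 6 = 0 factors as (r + 3)(r + 2) = 0, so r = -3, -2.
Hence q_h = C1*exp(-3*t) + C2*exp(-2*t).
For the particular solution try q_p = A0 + A1*t. Substituting and matching coefficients of each power of t gives A0 = 2/3, A1 = -1, so q_p = 2/3 - t.

q = 2/3 - t + C1*exp(-3*t) + C2*exp(-2*t)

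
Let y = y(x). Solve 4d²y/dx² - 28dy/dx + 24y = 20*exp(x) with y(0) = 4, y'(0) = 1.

y = -2*exp(6*x)/5 + 22*exp(x)/5 - x*exp(x)

Divide through by 4: y'' - 7y' + 6y = 5*exp(x).
Characteristic equation r² - 7r + 6 = 0 factors as (r - 1)(r - 6) = 0, so r = 1, 6.
Hence y_h = C1*exp(x) + C2*exp(6*x).
Since exp(x) solves the homogeneous equation (r = 1 is a root of multiplicity 1), multiply the trial by x. Try y_p = A*x*exp(x). Substituting into the equation and dividing by exp(x) gives A = -1, so y_p = -x*exp(x).
General solution: y = C1*exp(x) + C2*exp(6*x) - x*exp(x).
Apply the initial conditions: y(0) = C1 + C2 = 4 and y'(0) = -1 + C1 + 6*C2 = 1. Solving gives C1 = 22/5, C2 = -2/5.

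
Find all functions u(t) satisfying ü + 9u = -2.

Characteristic equation r² + 9 = 0 has discriminant (0)² - 4·(9) = -36 < 0, so r = ± 3i.
Hence u_h = C1*cos(3*t) + C2*sin(3*t).
For the particular solution try u_p = A0. Substituting and matching coefficients of each power of t gives A0 = -2/9, so u_p = -2/9.

u = -2/9 + C1*cos(3*t) + C2*sin(3*t)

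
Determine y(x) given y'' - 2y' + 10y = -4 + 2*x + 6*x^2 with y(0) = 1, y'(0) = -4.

y = -54/125 + 3*x**2/5 + 11*x/25 - 734*exp(x)*sin(3*x)/375 + 179*cos(3*x)*exp(x)/125

Characteristic equation r² - 2r + 10 = 0 has discriminant (-2)² - 4·(10) = -36 < 0, so r = 1 ± 3i.
Hence y_h = C1*cos(3*x)*exp(x) + C2*exp(x)*sin(3*x).
For the particular solution try y_p = A0 + A1*x + A2*x^2. Substituting and matching coefficients of each power of x gives A0 = -54/125, A1 = 11/25, A2 = 3/5, so y_p = -54/125 + 3*x^2/5 + 11*x/25.
General solution: y = -54/125 + 3*x^2/5 + 11*x/25 + C1*cos(3*x)*exp(x) + C2*exp(x)*sin(3*x).
Apply the initial conditions: y(0) = -54/125 + C1 = 1 and y'(0) = 11/25 + C1 + 3*C2 = -4. Solving gives C1 = 179/125, C2 = -734/375.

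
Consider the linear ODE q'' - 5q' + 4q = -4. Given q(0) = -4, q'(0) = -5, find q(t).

q = -1 - 7*exp(t)/3 - 2*exp(4*t)/3

Characteristic equation r² - 5r + 4 = 0 factors as (r - 4)(r - 1) = 0, so r = 4, 1.
Hence q_h = C1*exp(4*t) + C2*exp(t).
For the particular solution try q_p = A0. Substituting and matching coefficients of each power of t gives A0 = -1, so q_p = -1.
General solution: q = -1 + C1*exp(4*t) + C2*exp(t).
Apply the initial conditions: q(0) = -1 + C1 + C2 = -4 and q'(0) = C2 + 4*C1 = -5. Solving gives C1 = -2/3, C2 = -7/3.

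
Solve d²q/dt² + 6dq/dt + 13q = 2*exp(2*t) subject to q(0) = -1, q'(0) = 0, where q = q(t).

Characteristic equation r² + 6r + 13 = 0 has discriminant (6)² - 4·(13) = -16 < 0, so r = -3 ± 2i.
Hence q_h = C1*cos(2*t)*exp(-3*t) + C2*exp(-3*t)*sin(2*t).
Try q_p = A*exp(2*t). Substituting into the equation and dividing by exp(2*t) gives A = 2/29, so q_p = 2*exp(2*t)/29.
General solution: q = 2*exp(2*t)/29 + C1*cos(2*t)*exp(-3*t) + C2*exp(-3*t)*sin(2*t).
Apply the initial conditions: q(0) = 2/29 + C1 = -1 and q'(0) = 4/29 - 3*C1 + 2*C2 = 0. Solving gives C1 = -31/29, C2 = -97/58.

q = 2*exp(2*t)/29 - 97*exp(-3*t)*sin(2*t)/58 - 31*cos(2*t)*exp(-3*t)/29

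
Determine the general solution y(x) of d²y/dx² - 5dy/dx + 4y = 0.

Characteristic equation r² - 5r + 4 = 0 factors as (r - 4)(r - 1) = 0, so r = 4, 1.
Hence y_h = C1*exp(4*x) + C2*exp(x).

y = C1*exp(4*x) + C2*exp(x)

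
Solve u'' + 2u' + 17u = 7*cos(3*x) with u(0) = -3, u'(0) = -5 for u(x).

u = 14*cos(3*x)/25 + 21*sin(3*x)/50 - 491*exp(-x)*sin(4*x)/200 - 89*cos(4*x)*exp(-x)/25

Characteristic equation r² + 2r + 17 = 0 has discriminant (2)² - 4·(17) = -64 < 0, so r = -1 ± 4i.
Hence u_h = C1*cos(4*x)*exp(-x) + C2*exp(-x)*sin(4*x).
Try u_p = A*cos(3*x) + B*sin(3*x). Substituting and equating the coefficients of cos(3x) and sin(3x) gives A = 14/25, B = 21/50, so u_p = 14*cos(3*x)/25 + 21*sin(3*x)/50.
General solution: u = 14*cos(3*x)/25 + 21*sin(3*x)/50 + C1*cos(4*x)*exp(-x) + C2*exp(-x)*sin(4*x).
Apply the initial conditions: u(0) = 14/25 + C1 = -3 and u'(0) = 63/50 - C1 + 4*C2 = -5. Solving gives C1 = -89/25, C2 = -491/200.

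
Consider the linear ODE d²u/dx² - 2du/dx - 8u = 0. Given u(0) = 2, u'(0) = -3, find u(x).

u = exp(4*x)/6 + 11*exp(-2*x)/6

Characteristic equation r² - 2r - 8 = 0 factors as (r - 4)(r + 2) = 0, so r = 4, -2.
Hence u_h = C1*exp(4*x) + C2*exp(-2*x).
Apply the initial conditions: u(0) = C1 + C2 = 2 and u'(0) = -2*C2 + 4*C1 = -3. Solving gives C1 = 1/6, C2 = 11/6.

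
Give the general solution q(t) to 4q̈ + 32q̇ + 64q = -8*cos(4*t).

q = -sin(4*t)/16 + C1*exp(-4*t) + C2*t*exp(-4*t)

Divide through by 4: q'' + 8q' + 16q = -2*cos(4*t).
Characteristic equation r² + 8r + 16 = 0 has discriminant (8)² - 4·(16) = 0, so r = -4 is a repeated root.
Hence q_h = (C1 + C2*t)*exp(-4*t).
Try q_p = A*cos(4*t) + B*sin(4*t). Substituting and equating the coefficients of cos(4t) and sin(4t) gives A = 0, B = -1/16, so q_p = -sin(4*t)/16.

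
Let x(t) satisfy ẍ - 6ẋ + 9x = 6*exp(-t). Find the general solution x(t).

Characteristic equation r² - 6r + 9 = 0 has discriminant (-6)² - 4·(9) = 0, so r = 3 is a repeated root.
Hence x_h = (C1 + C2*t)*exp(3*t).
Try x_p = A*exp(-t). Substituting into the equation and dividing by exp(-t) gives A = 3/8, so x_p = 3*exp(-t)/8.

x = 3*exp(-t)/8 + C1*exp(3*t) + C2*t*exp(3*t)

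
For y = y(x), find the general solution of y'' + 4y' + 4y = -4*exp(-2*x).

y = C1*exp(-2*x) - 2*x**2*exp(-2*x) + C2*x*exp(-2*x)

Characteristic equation r² + 4r + 4 = 0 has discriminant (4)² - 4·(4) = 0, so r = -2 is a repeated root.
Hence y_h = (C1 + C2*x)*exp(-2*x).
Since exp(-2*x) solves the homogeneous equation (r = -2 is a root of multiplicity 2), multiply the trial by x^2. Try y_p = A*x^2*exp(-2*x). Substituting into the equation and dividing by exp(-2*x) gives A = -2, so y_p = -2*x^2*exp(-2*x).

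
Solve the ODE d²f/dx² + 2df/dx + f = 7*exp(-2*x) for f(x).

f = 7*exp(-2*x) + C1*exp(-x) + C2*x*exp(-x)

Characteristic equation r² + 2r + 1 = 0 has discriminant (2)² - 4·(1) = 0, so r = -1 is a repeated root.
Hence f_h = (C1 + C2*x)*exp(-x).
Try f_p = A*exp(-2*x). Substituting into the equation and dividing by exp(-2*x) gives A = 7, so f_p = 7*exp(-2*x).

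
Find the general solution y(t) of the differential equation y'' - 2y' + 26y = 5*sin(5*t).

y = 5*sin(5*t)/101 + 50*cos(5*t)/101 + C1*cos(5*t)*exp(t) + C2*exp(t)*sin(5*t)

Characteristic equation r² - 2r + 26 = 0 has discriminant (-2)² - 4·(26) = -100 < 0, so r = 1 ± 5i.
Hence y_h = C1*cos(5*t)*exp(t) + C2*exp(t)*sin(5*t).
Try y_p = A*cos(5*t) + B*sin(5*t). Substituting and equating the coefficients of cos(5t) and sin(5t) gives A = 50/101, B = 5/101, so y_p = 5*sin(5*t)/101 + 50*cos(5*t)/101.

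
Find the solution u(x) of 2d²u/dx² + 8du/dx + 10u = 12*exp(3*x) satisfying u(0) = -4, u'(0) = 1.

Divide through by 2: u'' + 4u' + 5u = 6*exp(3*x).
Characteristic equation r² + 4r + 5 = 0 has discriminant (4)² - 4·(5) = -4 < 0, so r = -2 ± i.
Hence u_h = C1*cos(x)*exp(-2*x) + C2*exp(-2*x)*sin(x).
Try u_p = A*exp(3*x). Substituting into the equation and dividing by exp(3*x) gives A = 3/13, so u_p = 3*exp(3*x)/13.
General solution: u = 3*exp(3*x)/13 + C1*cos(x)*exp(-2*x) + C2*exp(-2*x)*sin(x).
Apply the initial conditions: u(0) = 3/13 + C1 = -4 and u'(0) = 9/13 + C2 - 2*C1 = 1. Solving gives C1 = -55/13, C2 = -106/13.

u = 3*exp(3*x)/13 - 106*exp(-2*x)*sin(x)/13 - 55*cos(x)*exp(-2*x)/13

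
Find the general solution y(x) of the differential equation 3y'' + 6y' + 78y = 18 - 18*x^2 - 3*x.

Divide through by 3: y'' + 2y' + 26y = 6 - x - 6*x^2.
Characteristic equation r² + 2r + 26 = 0 has discriminant (2)² - 4·(26) = -100 < 0, so r = -1 ± 5i.
Hence y_h = C1*cos(5*x)*exp(-x) + C2*exp(-x)*sin(5*x).
For the particular solution try y_p = A0 + A1*x + A2*x^2. Substituting and matching coefficients of each power of x gives A0 = 1093/4394, A1 = -1/338, A2 = -3/13, so y_p = 1093/4394 - 3*x^2/13 - x/338.

y = 1093/4394 - 3*x**2/13 - x/338 + C1*cos(5*x)*exp(-x) + C2*exp(-x)*sin(5*x)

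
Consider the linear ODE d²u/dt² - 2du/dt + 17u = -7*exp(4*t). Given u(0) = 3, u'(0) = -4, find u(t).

Characteristic equation r² - 2r + 17 = 0 has discriminant (-2)² - 4·(17) = -64 < 0, so r = 1 ± 4i.
Hence u_h = C1*cos(4*t)*exp(t) + C2*exp(t)*sin(4*t).
Try u_p = A*exp(4*t). Substituting into the equation and dividing by exp(4*t) gives A = -7/25, so u_p = -7*exp(4*t)/25.
General solution: u = -7*exp(4*t)/25 + C1*cos(4*t)*exp(t) + C2*exp(t)*sin(4*t).
Apply the initial conditions: u(0) = -7/25 + C1 = 3 and u'(0) = -28/25 + C1 + 4*C2 = -4. Solving gives C1 = 82/25, C2 = -77/50.

u = -7*exp(4*t)/25 - 77*exp(t)*sin(4*t)/50 + 82*cos(4*t)*exp(t)/25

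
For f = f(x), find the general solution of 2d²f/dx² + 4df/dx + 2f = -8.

f = -4 + C1*exp(-x) + C2*x*exp(-x)

Divide through by 2: f'' + 2f' + f = -4.
Characteristic equation r² + 2r + 1 = 0 has discriminant (2)² - 4·(1) = 0, so r = -1 is a repeated root.
Hence f_h = (C1 + C2*x)*exp(-x).
For the particular solution try f_p = A0. Substituting and matching coefficients of each power of x gives A0 = -4, so f_p = -4.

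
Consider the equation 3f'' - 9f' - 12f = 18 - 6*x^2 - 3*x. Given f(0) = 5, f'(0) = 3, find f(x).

Divide through by 3: f'' - 3f' - 4f = 6 - x - 2*x^2.
Characteristic equation r² - 3r - 4 = 0 factors as (r - 4)(r + 1) = 0, so r = 4, -1.
Hence f_h = C1*exp(4*x) + C2*exp(-x).
For the particular solution try f_p = A0 + A1*x + A2*x^2. Substituting and matching coefficients of each power of x gives A0 = -7/8, A1 = -1/2, A2 = 1/2, so f_p = -7/8 + x^2/2 - x/2.
General solution: f = -7/8 + x^2/2 - x/2 + C1*exp(4*x) + C2*exp(-x).
Apply the initial conditions: f(0) = -7/8 + C1 + C2 = 5 and f'(0) = -1/2 - C2 + 4*C1 = 3. Solving gives C1 = 15/8, C2 = 4.

f = -7/8 + x**2/2 + 4*exp(-x) - x/2 + 15*exp(4*x)/8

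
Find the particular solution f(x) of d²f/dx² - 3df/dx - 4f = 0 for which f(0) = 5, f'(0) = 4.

f = 9*exp(4*x)/5 + 16*exp(-x)/5

Characteristic equation r² - 3r - 4 = 0 factors as (r - 4)(r + 1) = 0, so r = 4, -1.
Hence f_h = C1*exp(4*x) + C2*exp(-x).
Apply the initial conditions: f(0) = C1 + C2 = 5 and f'(0) = -C2 + 4*C1 = 4. Solving gives C1 = 9/5, C2 = 16/5.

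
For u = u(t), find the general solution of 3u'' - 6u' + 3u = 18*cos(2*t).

Divide through by 3: u'' - 2u' + u = 6*cos(2*t).
Characteristic equation r² - 2r + 1 = 0 has discriminant (-2)² - 4·(1) = 0, so r = 1 is a repeated root.
Hence u_h = (C1 + C2*t)*exp(t).
Try u_p = A*cos(2*t) + B*sin(2*t). Substituting and equating the coefficients of cos(2t) and sin(2t) gives A = -18/25, B = -24/25, so u_p = -24*sin(2*t)/25 - 18*cos(2*t)/25.

u = -24*sin(2*t)/25 - 18*cos(2*t)/25 + C1*exp(t) + C2*t*exp(t)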